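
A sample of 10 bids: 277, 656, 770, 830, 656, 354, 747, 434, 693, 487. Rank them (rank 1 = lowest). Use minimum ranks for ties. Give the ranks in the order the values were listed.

Sorted (ascending): 277, 354, 434, 487, 656, 656, 693, 747, 770, 830
The 2 values of 656 occupy positions 5–6 → each gets rank 5.

1, 5, 9, 10, 5, 2, 8, 3, 7, 4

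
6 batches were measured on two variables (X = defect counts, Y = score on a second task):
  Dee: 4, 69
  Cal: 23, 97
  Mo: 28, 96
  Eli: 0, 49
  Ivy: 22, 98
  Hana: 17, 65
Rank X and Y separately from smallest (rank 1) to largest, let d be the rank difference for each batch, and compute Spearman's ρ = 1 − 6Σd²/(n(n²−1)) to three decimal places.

0.714

Ranks of variable 1: 2, 5, 6, 1, 4, 3
Ranks of variable 2: 3, 5, 4, 1, 6, 2
d = r₁ − r₂: -1, 0, 2, 0, -2, 1
d²: 1, 0, 4, 0, 4, 1; Σd² = 10
ρ = 1 − 6·10/(6·35) = 1 − 60/210 = 0.714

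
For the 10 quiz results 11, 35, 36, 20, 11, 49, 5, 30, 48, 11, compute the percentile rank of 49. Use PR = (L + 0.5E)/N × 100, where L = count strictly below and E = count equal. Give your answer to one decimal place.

N = 10.
Strictly below 49: 9. Equal to 49: 1.
PR = (9 + 0.5·1)/10 × 100 = 95.0

95.0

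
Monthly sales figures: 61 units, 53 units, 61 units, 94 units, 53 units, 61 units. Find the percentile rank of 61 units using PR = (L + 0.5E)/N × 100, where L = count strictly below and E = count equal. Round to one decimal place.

N = 6.
Strictly below 61: 2. Equal to 61: 3.
PR = (2 + 0.5·3)/6 × 100 = 58.3

58.3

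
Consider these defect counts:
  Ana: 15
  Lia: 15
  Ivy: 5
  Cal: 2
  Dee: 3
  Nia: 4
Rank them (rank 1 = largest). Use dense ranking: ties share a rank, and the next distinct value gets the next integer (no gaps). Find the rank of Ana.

1

Sorted (descending): 15, 15, 5, 4, 3, 2
The 2 values of 15 share dense rank 1.
Remaining distinct values take the next consecutive integers.
Ana has value 15 → rank 1.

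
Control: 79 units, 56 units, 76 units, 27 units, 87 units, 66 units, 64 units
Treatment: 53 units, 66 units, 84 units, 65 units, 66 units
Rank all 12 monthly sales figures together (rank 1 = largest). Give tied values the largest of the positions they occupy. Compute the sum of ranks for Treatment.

35

Sorted (descending): 87, 84, 79, 76, 66, 66, 66, 65, 64, 56, 53, 27
The 3 values of 66 occupy positions 5–7 → each gets rank 7.
Treatment values → pooled ranks: 53→11, 66→7, 84→2, 65→8, 66→7
Rank sum = 11 + 7 + 2 + 8 + 7 = 35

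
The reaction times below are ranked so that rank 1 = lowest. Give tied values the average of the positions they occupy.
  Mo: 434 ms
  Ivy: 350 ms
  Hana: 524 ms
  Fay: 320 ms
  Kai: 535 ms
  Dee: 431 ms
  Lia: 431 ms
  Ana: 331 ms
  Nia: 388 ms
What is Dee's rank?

Sorted (ascending): 320, 331, 350, 388, 431, 431, 434, 524, 535
The 2 values of 431 occupy positions 5–6 → average rank (5+6)/2 = 5.5.
Dee has value 431 ms → rank 5.5.

5.5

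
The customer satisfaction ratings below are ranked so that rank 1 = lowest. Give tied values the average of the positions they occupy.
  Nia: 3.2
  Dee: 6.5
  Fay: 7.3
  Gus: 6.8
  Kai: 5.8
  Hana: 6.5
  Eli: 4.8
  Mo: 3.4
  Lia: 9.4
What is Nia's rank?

Sorted (ascending): 3.2, 3.4, 4.8, 5.8, 6.5, 6.5, 6.8, 7.3, 9.4
The 2 values of 6.5 occupy positions 5–6 → average rank (5+6)/2 = 5.5.
Nia has value 3.2 → rank 1.

1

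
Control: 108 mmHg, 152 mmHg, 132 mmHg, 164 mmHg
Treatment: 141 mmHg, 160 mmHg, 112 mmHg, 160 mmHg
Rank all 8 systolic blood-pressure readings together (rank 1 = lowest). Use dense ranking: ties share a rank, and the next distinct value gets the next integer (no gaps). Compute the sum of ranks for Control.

Sorted (ascending): 108, 112, 132, 141, 152, 160, 160, 164
The 2 values of 160 share dense rank 6.
Remaining distinct values take the next consecutive integers.
Control values → pooled ranks: 108→1, 152→5, 132→3, 164→7
Rank sum = 1 + 5 + 3 + 7 = 16

16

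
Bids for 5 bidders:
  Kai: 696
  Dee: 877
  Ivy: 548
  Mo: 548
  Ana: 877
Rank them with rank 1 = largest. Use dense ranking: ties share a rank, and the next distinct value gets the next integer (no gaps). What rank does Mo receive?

3

Sorted (descending): 877, 877, 696, 548, 548
The 2 values of 877 share dense rank 1.
The 2 values of 548 share dense rank 3.
Remaining distinct values take the next consecutive integers.
Mo has value 548 → rank 3.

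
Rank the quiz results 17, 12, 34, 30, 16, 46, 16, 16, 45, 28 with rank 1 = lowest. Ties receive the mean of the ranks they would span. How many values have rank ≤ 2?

Sorted (ascending): 12, 16, 16, 16, 17, 28, 30, 34, 45, 46
The 3 values of 16 occupy positions 2–4 → average rank 3.
Ranks ≤ 2: {1} → 1 value.

1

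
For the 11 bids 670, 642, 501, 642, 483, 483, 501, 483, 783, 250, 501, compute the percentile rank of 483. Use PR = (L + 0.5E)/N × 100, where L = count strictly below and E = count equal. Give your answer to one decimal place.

N = 11.
Strictly below 483: 1. Equal to 483: 3.
PR = (1 + 0.5·3)/11 × 100 = 22.7

22.7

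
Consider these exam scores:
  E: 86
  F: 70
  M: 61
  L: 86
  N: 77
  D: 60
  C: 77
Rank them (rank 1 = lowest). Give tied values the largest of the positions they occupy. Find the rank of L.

Sorted (ascending): 60, 61, 70, 77, 77, 86, 86
The 2 values of 77 occupy positions 4–5 → each gets rank 5.
The 2 values of 86 occupy positions 6–7 → each gets rank 7.
L has value 86 → rank 7.

7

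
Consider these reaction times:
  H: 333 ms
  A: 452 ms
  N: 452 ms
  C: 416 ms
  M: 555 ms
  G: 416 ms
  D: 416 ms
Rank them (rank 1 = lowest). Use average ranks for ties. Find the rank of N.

5.5

Sorted (ascending): 333, 416, 416, 416, 452, 452, 555
The 3 values of 416 occupy positions 2–4 → average rank 3.
The 2 values of 452 occupy positions 5–6 → average rank (5+6)/2 = 5.5.
N has value 452 ms → rank 5.5.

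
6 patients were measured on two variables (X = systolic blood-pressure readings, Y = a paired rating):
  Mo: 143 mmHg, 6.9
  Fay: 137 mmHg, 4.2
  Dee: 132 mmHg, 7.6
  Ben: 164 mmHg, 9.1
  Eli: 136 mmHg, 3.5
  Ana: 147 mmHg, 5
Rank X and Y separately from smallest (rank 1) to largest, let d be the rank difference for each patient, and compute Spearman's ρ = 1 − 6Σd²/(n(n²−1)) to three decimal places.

0.371

Ranks of variable 1: 4, 3, 1, 6, 2, 5
Ranks of variable 2: 4, 2, 5, 6, 1, 3
d = r₁ − r₂: 0, 1, -4, 0, 1, 2
d²: 0, 1, 16, 0, 1, 4; Σd² = 22
ρ = 1 − 6·22/(6·35) = 1 − 132/210 = 0.371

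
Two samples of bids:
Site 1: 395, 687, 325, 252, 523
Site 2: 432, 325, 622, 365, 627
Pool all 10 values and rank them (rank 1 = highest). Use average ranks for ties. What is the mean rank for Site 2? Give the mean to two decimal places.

5.10

Sorted (descending): 687, 627, 622, 523, 432, 395, 365, 325, 325, 252
The 2 values of 325 occupy positions 8–9 → average rank (8+9)/2 = 8.5.
Site 2 values → pooled ranks: 432→5, 325→8.5, 622→3, 365→7, 627→2
Mean rank = (5 + 8.5 + 3 + 7 + 2) / 5 = 5.10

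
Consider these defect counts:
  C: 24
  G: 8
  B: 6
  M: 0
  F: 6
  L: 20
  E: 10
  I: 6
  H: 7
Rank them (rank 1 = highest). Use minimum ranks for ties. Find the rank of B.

Sorted (descending): 24, 20, 10, 8, 7, 6, 6, 6, 0
The 3 values of 6 occupy positions 6–8 → each gets rank 6.
B has value 6 → rank 6.

6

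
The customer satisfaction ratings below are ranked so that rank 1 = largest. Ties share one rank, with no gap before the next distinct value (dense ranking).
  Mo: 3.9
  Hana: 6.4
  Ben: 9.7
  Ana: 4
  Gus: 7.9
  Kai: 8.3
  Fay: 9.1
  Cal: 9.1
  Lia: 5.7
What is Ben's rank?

1

Sorted (descending): 9.7, 9.1, 9.1, 8.3, 7.9, 6.4, 5.7, 4, 3.9
The 2 values of 9.1 share dense rank 2.
Remaining distinct values take the next consecutive integers.
Ben has value 9.7 → rank 1.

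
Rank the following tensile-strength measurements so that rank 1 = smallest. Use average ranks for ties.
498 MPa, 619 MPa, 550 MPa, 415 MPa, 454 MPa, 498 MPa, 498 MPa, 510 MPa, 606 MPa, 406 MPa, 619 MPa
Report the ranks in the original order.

Sorted (ascending): 406, 415, 454, 498, 498, 498, 510, 550, 606, 619, 619
The 3 values of 498 occupy positions 4–6 → average rank 5.
The 2 values of 619 occupy positions 10–11 → average rank (10+11)/2 = 10.5.

5, 10.5, 8, 2, 3, 5, 5, 7, 9, 1, 10.5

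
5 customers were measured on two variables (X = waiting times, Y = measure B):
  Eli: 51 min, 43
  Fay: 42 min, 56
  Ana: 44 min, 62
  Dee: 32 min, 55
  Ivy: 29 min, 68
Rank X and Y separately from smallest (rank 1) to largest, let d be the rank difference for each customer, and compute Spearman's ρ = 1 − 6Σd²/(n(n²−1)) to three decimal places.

Ranks of variable 1: 5, 3, 4, 2, 1
Ranks of variable 2: 1, 3, 4, 2, 5
d = r₁ − r₂: 4, 0, 0, 0, -4
d²: 16, 0, 0, 0, 16; Σd² = 32
ρ = 1 − 6·32/(5·24) = 1 − 192/120 = -0.600

-0.600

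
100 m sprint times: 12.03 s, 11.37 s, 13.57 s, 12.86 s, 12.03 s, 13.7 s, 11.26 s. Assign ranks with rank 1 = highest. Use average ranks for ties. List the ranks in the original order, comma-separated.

Sorted (descending): 13.7, 13.57, 12.86, 12.03, 12.03, 11.37, 11.26
The 2 values of 12.03 occupy positions 4–5 → average rank (4+5)/2 = 4.5.

4.5, 6, 2, 3, 4.5, 1, 7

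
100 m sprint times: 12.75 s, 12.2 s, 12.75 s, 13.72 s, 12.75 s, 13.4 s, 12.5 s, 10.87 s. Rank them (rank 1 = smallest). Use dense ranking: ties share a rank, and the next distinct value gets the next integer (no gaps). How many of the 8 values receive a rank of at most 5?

Sorted (ascending): 10.87, 12.2, 12.5, 12.75, 12.75, 12.75, 13.4, 13.72
The 3 values of 12.75 share dense rank 4.
Remaining distinct values take the next consecutive integers.
Ranks ≤ 5: {1, 2, 3, 4, 4, 4, 5} → 7 values.

7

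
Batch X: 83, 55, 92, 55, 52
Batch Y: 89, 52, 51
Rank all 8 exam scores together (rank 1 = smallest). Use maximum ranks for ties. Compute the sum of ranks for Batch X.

Sorted (ascending): 51, 52, 52, 55, 55, 83, 89, 92
The 2 values of 52 occupy positions 2–3 → each gets rank 3.
The 2 values of 55 occupy positions 4–5 → each gets rank 5.
Batch X values → pooled ranks: 83→6, 55→5, 92→8, 55→5, 52→3
Rank sum = 6 + 5 + 8 + 5 + 3 = 27

27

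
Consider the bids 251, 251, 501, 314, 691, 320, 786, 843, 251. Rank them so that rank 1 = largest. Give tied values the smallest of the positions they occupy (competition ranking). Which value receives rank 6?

Sorted (descending): 843, 786, 691, 501, 320, 314, 251, 251, 251
The 3 values of 251 occupy positions 7–9 → each gets rank 7.
Rank 6 → value 314.

314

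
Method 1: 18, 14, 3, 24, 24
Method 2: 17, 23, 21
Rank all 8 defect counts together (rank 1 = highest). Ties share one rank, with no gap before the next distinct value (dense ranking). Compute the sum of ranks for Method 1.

19

Sorted (descending): 24, 24, 23, 21, 18, 17, 14, 3
The 2 values of 24 share dense rank 1.
Remaining distinct values take the next consecutive integers.
Method 1 values → pooled ranks: 18→4, 14→6, 3→7, 24→1, 24→1
Rank sum = 4 + 6 + 7 + 1 + 1 = 19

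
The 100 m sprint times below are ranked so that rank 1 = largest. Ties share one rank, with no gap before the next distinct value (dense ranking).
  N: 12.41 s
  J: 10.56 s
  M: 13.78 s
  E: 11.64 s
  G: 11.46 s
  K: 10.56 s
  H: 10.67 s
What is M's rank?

1

Sorted (descending): 13.78, 12.41, 11.64, 11.46, 10.67, 10.56, 10.56
The 2 values of 10.56 share dense rank 6.
Remaining distinct values take the next consecutive integers.
M has value 13.78 s → rank 1.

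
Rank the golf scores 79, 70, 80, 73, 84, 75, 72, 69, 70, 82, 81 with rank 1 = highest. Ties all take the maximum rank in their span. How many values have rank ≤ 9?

Sorted (descending): 84, 82, 81, 80, 79, 75, 73, 72, 70, 70, 69
The 2 values of 70 occupy positions 9–10 → each gets rank 10.
Ranks ≤ 9: {1, 2, 3, 4, 5, 6, 7, 8} → 8 values.

8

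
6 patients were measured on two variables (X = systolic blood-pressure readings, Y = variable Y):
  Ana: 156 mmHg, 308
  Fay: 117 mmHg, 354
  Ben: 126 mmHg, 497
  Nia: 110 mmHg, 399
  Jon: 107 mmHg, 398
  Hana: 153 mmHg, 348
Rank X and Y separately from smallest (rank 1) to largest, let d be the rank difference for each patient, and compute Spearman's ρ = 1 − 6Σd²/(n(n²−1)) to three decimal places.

-0.600

Ranks of variable 1: 6, 3, 4, 2, 1, 5
Ranks of variable 2: 1, 3, 6, 5, 4, 2
d = r₁ − r₂: 5, 0, -2, -3, -3, 3
d²: 25, 0, 4, 9, 9, 9; Σd² = 56
ρ = 1 − 6·56/(6·35) = 1 − 336/210 = -0.600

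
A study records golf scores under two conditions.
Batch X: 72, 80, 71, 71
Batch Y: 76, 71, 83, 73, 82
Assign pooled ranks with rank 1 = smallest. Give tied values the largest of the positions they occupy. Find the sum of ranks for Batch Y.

Sorted (ascending): 71, 71, 71, 72, 73, 76, 80, 82, 83
The 3 values of 71 occupy positions 1–3 → each gets rank 3.
Batch Y values → pooled ranks: 76→6, 71→3, 83→9, 73→5, 82→8
Rank sum = 6 + 3 + 9 + 5 + 8 = 31

31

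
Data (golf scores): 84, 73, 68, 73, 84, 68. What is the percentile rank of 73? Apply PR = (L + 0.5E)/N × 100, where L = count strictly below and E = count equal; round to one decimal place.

N = 6.
Strictly below 73: 2. Equal to 73: 2.
PR = (2 + 0.5·2)/6 × 100 = 50.0

50.0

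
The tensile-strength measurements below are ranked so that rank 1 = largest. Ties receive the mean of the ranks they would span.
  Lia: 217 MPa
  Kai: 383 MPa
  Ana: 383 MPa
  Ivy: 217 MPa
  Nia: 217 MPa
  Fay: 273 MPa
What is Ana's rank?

1.5

Sorted (descending): 383, 383, 273, 217, 217, 217
The 2 values of 383 occupy positions 1–2 → average rank (1+2)/2 = 1.5.
The 3 values of 217 occupy positions 4–6 → average rank 5.
Ana has value 383 MPa → rank 1.5.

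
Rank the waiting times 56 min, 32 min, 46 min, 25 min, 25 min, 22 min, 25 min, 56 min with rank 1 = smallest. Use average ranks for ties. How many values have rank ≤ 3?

4

Sorted (ascending): 22, 25, 25, 25, 32, 46, 56, 56
The 3 values of 25 occupy positions 2–4 → average rank 3.
The 2 values of 56 occupy positions 7–8 → average rank (7+8)/2 = 7.5.
Ranks ≤ 3: {1, 3, 3, 3} → 4 values.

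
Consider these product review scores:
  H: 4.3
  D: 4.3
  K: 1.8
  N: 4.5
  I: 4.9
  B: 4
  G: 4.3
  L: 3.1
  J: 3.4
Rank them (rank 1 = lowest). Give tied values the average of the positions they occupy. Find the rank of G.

Sorted (ascending): 1.8, 3.1, 3.4, 4, 4.3, 4.3, 4.3, 4.5, 4.9
The 3 values of 4.3 occupy positions 5–7 → average rank 6.
G has value 4.3 → rank 6.

6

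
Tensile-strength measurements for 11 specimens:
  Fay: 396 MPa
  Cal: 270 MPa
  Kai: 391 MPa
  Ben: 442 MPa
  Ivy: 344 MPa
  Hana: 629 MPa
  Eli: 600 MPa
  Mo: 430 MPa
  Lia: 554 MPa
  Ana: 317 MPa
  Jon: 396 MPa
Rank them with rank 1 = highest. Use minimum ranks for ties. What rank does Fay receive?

Sorted (descending): 629, 600, 554, 442, 430, 396, 396, 391, 344, 317, 270
The 2 values of 396 occupy positions 6–7 → each gets rank 6.
Fay has value 396 MPa → rank 6.

6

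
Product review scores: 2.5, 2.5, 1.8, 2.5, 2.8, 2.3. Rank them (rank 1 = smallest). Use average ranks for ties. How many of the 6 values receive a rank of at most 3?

Sorted (ascending): 1.8, 2.3, 2.5, 2.5, 2.5, 2.8
The 3 values of 2.5 occupy positions 3–5 → average rank 4.
Ranks ≤ 3: {1, 2} → 2 values.

2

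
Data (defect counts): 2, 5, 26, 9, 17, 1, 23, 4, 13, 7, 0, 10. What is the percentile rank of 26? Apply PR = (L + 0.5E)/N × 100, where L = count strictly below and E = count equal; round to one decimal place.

95.8

N = 12.
Strictly below 26: 11. Equal to 26: 1.
PR = (11 + 0.5·1)/12 × 100 = 95.8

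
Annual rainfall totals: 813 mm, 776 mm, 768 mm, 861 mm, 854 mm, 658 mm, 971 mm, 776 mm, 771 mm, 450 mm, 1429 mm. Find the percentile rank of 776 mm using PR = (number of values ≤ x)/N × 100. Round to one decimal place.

54.5

N = 11.
Strictly below 776: 4. Equal to 776: 2.
PR = 6/11 × 100 = 54.5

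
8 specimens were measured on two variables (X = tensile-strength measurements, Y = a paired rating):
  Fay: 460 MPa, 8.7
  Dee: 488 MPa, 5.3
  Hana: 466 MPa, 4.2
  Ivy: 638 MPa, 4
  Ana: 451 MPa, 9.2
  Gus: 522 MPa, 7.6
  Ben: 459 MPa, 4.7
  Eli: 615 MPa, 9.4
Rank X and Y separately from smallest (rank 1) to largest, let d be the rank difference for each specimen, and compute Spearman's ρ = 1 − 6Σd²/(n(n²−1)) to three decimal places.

Ranks of variable 1: 3, 5, 4, 8, 1, 6, 2, 7
Ranks of variable 2: 6, 4, 2, 1, 7, 5, 3, 8
d = r₁ − r₂: -3, 1, 2, 7, -6, 1, -1, -1
d²: 9, 1, 4, 49, 36, 1, 1, 1; Σd² = 102
ρ = 1 − 6·102/(8·63) = 1 − 612/504 = -0.214

-0.214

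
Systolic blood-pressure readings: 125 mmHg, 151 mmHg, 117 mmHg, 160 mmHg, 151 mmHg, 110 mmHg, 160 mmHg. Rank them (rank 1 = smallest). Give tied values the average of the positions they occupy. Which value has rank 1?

Sorted (ascending): 110, 117, 125, 151, 151, 160, 160
The 2 values of 151 occupy positions 4–5 → average rank (4+5)/2 = 4.5.
The 2 values of 160 occupy positions 6–7 → average rank (6+7)/2 = 6.5.
Rank 1 → value 110.

110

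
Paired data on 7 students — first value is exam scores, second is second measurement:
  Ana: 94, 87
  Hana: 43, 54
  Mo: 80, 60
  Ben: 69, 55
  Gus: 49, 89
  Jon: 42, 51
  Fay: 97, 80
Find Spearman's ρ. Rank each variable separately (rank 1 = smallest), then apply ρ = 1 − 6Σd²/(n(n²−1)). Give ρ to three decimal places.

0.607

Ranks of variable 1: 6, 2, 5, 4, 3, 1, 7
Ranks of variable 2: 6, 2, 4, 3, 7, 1, 5
d = r₁ − r₂: 0, 0, 1, 1, -4, 0, 2
d²: 0, 0, 1, 1, 16, 0, 4; Σd² = 22
ρ = 1 − 6·22/(7·48) = 1 − 132/336 = 0.607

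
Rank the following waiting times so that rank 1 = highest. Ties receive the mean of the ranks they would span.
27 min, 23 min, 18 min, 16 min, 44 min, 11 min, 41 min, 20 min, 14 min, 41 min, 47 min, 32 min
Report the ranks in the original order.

Sorted (descending): 47, 44, 41, 41, 32, 27, 23, 20, 18, 16, 14, 11
The 2 values of 41 occupy positions 3–4 → average rank (3+4)/2 = 3.5.

6, 7, 9, 10, 2, 12, 3.5, 8, 11, 3.5, 1, 5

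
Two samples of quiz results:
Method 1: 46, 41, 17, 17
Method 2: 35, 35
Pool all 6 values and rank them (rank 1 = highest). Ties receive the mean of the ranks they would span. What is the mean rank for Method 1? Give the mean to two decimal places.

Sorted (descending): 46, 41, 35, 35, 17, 17
The 2 values of 35 occupy positions 3–4 → average rank (3+4)/2 = 3.5.
The 2 values of 17 occupy positions 5–6 → average rank (5+6)/2 = 5.5.
Method 1 values → pooled ranks: 46→1, 41→2, 17→5.5, 17→5.5
Mean rank = (1 + 2 + 5.5 + 5.5) / 4 = 3.50

3.50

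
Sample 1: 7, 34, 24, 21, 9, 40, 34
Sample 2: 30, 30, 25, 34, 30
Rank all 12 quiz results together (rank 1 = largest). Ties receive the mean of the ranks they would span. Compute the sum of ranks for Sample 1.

49

Sorted (descending): 40, 34, 34, 34, 30, 30, 30, 25, 24, 21, 9, 7
The 3 values of 34 occupy positions 2–4 → average rank 3.
The 3 values of 30 occupy positions 5–7 → average rank 6.
Sample 1 values → pooled ranks: 7→12, 34→3, 24→9, 21→10, 9→11, 40→1, 34→3
Rank sum = 12 + 3 + 9 + 10 + 11 + 1 + 3 = 49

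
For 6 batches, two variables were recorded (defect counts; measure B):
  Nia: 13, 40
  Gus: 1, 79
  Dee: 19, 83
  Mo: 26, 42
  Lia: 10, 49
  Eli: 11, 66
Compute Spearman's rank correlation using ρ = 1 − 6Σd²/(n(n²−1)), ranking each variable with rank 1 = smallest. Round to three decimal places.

-0.257

Ranks of variable 1: 4, 1, 5, 6, 2, 3
Ranks of variable 2: 1, 5, 6, 2, 3, 4
d = r₁ − r₂: 3, -4, -1, 4, -1, -1
d²: 9, 16, 1, 16, 1, 1; Σd² = 44
ρ = 1 − 6·44/(6·35) = 1 − 264/210 = -0.257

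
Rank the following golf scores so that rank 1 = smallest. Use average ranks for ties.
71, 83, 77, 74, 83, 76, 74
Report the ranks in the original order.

Sorted (ascending): 71, 74, 74, 76, 77, 83, 83
The 2 values of 74 occupy positions 2–3 → average rank (2+3)/2 = 2.5.
The 2 values of 83 occupy positions 6–7 → average rank (6+7)/2 = 6.5.

1, 6.5, 5, 2.5, 6.5, 4, 2.5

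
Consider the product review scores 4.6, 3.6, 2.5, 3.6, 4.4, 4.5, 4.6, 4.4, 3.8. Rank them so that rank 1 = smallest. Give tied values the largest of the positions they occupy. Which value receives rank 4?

Sorted (ascending): 2.5, 3.6, 3.6, 3.8, 4.4, 4.4, 4.5, 4.6, 4.6
The 2 values of 3.6 occupy positions 2–3 → each gets rank 3.
The 2 values of 4.4 occupy positions 5–6 → each gets rank 6.
The 2 values of 4.6 occupy positions 8–9 → each gets rank 9.
Rank 4 → value 3.8.

3.8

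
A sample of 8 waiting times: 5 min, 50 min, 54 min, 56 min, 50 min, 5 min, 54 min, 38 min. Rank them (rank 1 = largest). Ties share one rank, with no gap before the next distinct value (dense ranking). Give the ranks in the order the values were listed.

Sorted (descending): 56, 54, 54, 50, 50, 38, 5, 5
The 2 values of 54 share dense rank 2.
The 2 values of 50 share dense rank 3.
The 2 values of 5 share dense rank 5.
Remaining distinct values take the next consecutive integers.

5, 3, 2, 1, 3, 5, 2, 4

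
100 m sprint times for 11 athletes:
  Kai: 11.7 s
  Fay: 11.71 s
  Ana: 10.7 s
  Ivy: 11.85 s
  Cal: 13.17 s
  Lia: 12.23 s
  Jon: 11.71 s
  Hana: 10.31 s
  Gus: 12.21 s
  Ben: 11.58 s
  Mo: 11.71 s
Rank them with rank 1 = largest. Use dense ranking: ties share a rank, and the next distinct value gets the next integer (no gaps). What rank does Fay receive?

5

Sorted (descending): 13.17, 12.23, 12.21, 11.85, 11.71, 11.71, 11.71, 11.7, 11.58, 10.7, 10.31
The 3 values of 11.71 share dense rank 5.
Remaining distinct values take the next consecutive integers.
Fay has value 11.71 s → rank 5.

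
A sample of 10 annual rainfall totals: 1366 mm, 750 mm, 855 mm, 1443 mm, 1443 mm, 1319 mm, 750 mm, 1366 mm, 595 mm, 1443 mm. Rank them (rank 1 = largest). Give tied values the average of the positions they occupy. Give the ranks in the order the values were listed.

4.5, 8.5, 7, 2, 2, 6, 8.5, 4.5, 10, 2

Sorted (descending): 1443, 1443, 1443, 1366, 1366, 1319, 855, 750, 750, 595
The 3 values of 1443 occupy positions 1–3 → average rank 2.
The 2 values of 1366 occupy positions 4–5 → average rank (4+5)/2 = 4.5.
The 2 values of 750 occupy positions 8–9 → average rank (8+9)/2 = 8.5.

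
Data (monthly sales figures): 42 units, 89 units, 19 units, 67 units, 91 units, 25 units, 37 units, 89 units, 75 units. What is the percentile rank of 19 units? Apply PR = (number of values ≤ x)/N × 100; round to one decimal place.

N = 9.
Strictly below 19: 0. Equal to 19: 1.
PR = 1/9 × 100 = 11.1

11.1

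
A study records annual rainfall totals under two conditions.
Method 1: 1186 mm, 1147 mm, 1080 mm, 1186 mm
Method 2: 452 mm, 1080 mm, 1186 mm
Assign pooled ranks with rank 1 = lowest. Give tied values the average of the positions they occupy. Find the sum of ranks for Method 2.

Sorted (ascending): 452, 1080, 1080, 1147, 1186, 1186, 1186
The 2 values of 1080 occupy positions 2–3 → average rank (2+3)/2 = 2.5.
The 3 values of 1186 occupy positions 5–7 → average rank 6.
Method 2 values → pooled ranks: 452→1, 1080→2.5, 1186→6
Rank sum = 1 + 2.5 + 6 = 9.5

9.5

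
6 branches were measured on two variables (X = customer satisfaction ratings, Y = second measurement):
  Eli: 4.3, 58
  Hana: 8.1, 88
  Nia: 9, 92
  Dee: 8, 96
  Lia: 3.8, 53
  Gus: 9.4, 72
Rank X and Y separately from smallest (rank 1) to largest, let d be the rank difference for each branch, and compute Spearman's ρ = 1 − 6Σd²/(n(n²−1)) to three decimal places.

Ranks of variable 1: 2, 4, 5, 3, 1, 6
Ranks of variable 2: 2, 4, 5, 6, 1, 3
d = r₁ − r₂: 0, 0, 0, -3, 0, 3
d²: 0, 0, 0, 9, 0, 9; Σd² = 18
ρ = 1 − 6·18/(6·35) = 1 − 108/210 = 0.486

0.486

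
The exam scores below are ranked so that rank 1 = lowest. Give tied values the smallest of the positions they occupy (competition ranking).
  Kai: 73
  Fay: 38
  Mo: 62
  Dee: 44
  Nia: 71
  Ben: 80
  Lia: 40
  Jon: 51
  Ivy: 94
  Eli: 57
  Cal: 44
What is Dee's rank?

Sorted (ascending): 38, 40, 44, 44, 51, 57, 62, 71, 73, 80, 94
The 2 values of 44 occupy positions 3–4 → each gets rank 3.
Dee has value 44 → rank 3.

3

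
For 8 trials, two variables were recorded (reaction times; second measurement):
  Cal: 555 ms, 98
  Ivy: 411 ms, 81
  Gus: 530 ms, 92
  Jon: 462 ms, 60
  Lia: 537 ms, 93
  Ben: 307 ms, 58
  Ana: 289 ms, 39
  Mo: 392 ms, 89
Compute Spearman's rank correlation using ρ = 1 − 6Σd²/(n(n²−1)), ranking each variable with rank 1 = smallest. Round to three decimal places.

Ranks of variable 1: 8, 4, 6, 5, 7, 2, 1, 3
Ranks of variable 2: 8, 4, 6, 3, 7, 2, 1, 5
d = r₁ − r₂: 0, 0, 0, 2, 0, 0, 0, -2
d²: 0, 0, 0, 4, 0, 0, 0, 4; Σd² = 8
ρ = 1 − 6·8/(8·63) = 1 − 48/504 = 0.905

0.905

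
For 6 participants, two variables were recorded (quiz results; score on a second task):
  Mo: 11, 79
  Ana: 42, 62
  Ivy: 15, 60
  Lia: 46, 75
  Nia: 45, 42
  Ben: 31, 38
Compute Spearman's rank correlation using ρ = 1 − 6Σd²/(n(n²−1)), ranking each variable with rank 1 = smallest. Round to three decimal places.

-0.143

Ranks of variable 1: 1, 4, 2, 6, 5, 3
Ranks of variable 2: 6, 4, 3, 5, 2, 1
d = r₁ − r₂: -5, 0, -1, 1, 3, 2
d²: 25, 0, 1, 1, 9, 4; Σd² = 40
ρ = 1 − 6·40/(6·35) = 1 − 240/210 = -0.143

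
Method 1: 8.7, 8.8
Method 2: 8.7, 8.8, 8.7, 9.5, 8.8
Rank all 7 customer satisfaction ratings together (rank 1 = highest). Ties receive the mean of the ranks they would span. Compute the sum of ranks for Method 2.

Sorted (descending): 9.5, 8.8, 8.8, 8.8, 8.7, 8.7, 8.7
The 3 values of 8.8 occupy positions 2–4 → average rank 3.
The 3 values of 8.7 occupy positions 5–7 → average rank 6.
Method 2 values → pooled ranks: 8.7→6, 8.8→3, 8.7→6, 9.5→1, 8.8→3
Rank sum = 6 + 3 + 6 + 1 + 3 = 19

19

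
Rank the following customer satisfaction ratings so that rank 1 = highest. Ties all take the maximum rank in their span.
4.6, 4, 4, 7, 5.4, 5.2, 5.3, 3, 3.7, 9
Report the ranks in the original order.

Sorted (descending): 9, 7, 5.4, 5.3, 5.2, 4.6, 4, 4, 3.7, 3
The 2 values of 4 occupy positions 7–8 → each gets rank 8.

6, 8, 8, 2, 3, 5, 4, 10, 9, 1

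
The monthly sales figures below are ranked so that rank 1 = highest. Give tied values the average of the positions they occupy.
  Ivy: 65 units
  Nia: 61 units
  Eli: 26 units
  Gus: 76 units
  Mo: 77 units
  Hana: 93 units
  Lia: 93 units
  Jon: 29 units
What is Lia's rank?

1.5

Sorted (descending): 93, 93, 77, 76, 65, 61, 29, 26
The 2 values of 93 occupy positions 1–2 → average rank (1+2)/2 = 1.5.
Lia has value 93 units → rank 1.5.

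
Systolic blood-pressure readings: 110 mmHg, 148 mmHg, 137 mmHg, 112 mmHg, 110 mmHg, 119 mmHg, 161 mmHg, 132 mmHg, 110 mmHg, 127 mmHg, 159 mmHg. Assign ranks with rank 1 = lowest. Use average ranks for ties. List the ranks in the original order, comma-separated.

Sorted (ascending): 110, 110, 110, 112, 119, 127, 132, 137, 148, 159, 161
The 3 values of 110 occupy positions 1–3 → average rank 2.

2, 9, 8, 4, 2, 5, 11, 7, 2, 6, 10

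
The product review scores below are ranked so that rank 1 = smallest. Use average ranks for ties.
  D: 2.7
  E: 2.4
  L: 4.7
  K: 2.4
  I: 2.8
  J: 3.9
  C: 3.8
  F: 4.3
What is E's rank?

Sorted (ascending): 2.4, 2.4, 2.7, 2.8, 3.8, 3.9, 4.3, 4.7
The 2 values of 2.4 occupy positions 1–2 → average rank (1+2)/2 = 1.5.
E has value 2.4 → rank 1.5.

1.5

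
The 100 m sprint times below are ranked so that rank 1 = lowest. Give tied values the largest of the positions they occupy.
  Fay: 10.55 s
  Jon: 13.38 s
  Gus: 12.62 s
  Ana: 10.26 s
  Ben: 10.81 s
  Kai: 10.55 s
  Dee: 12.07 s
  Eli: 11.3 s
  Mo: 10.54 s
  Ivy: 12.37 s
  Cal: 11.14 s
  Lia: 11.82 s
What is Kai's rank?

Sorted (ascending): 10.26, 10.54, 10.55, 10.55, 10.81, 11.14, 11.3, 11.82, 12.07, 12.37, 12.62, 13.38
The 2 values of 10.55 occupy positions 3–4 → each gets rank 4.
Kai has value 10.55 s → rank 4.

4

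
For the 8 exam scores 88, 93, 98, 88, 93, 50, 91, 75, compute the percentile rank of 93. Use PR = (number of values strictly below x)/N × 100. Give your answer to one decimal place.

N = 8.
Strictly below 93: 5. Equal to 93: 2.
PR = 5/8 × 100 = 62.5

62.5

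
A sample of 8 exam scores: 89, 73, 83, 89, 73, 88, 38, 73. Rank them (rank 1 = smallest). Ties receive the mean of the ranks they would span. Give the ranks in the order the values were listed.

Sorted (ascending): 38, 73, 73, 73, 83, 88, 89, 89
The 3 values of 73 occupy positions 2–4 → average rank 3.
The 2 values of 89 occupy positions 7–8 → average rank (7+8)/2 = 7.5.

7.5, 3, 5, 7.5, 3, 6, 1, 3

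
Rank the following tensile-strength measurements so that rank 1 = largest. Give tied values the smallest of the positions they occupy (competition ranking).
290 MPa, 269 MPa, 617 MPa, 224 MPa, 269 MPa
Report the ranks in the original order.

Sorted (descending): 617, 290, 269, 269, 224
The 2 values of 269 occupy positions 3–4 → each gets rank 3.

2, 3, 1, 5, 3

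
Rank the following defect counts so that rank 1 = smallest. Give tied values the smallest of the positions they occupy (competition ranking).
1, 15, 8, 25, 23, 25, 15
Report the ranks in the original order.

1, 3, 2, 6, 5, 6, 3

Sorted (ascending): 1, 8, 15, 15, 23, 25, 25
The 2 values of 15 occupy positions 3–4 → each gets rank 3.
The 2 values of 25 occupy positions 6–7 → each gets rank 6.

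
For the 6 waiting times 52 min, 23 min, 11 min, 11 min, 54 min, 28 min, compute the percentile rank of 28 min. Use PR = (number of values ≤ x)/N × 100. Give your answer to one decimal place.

N = 6.
Strictly below 28: 3. Equal to 28: 1.
PR = 4/6 × 100 = 66.7

66.7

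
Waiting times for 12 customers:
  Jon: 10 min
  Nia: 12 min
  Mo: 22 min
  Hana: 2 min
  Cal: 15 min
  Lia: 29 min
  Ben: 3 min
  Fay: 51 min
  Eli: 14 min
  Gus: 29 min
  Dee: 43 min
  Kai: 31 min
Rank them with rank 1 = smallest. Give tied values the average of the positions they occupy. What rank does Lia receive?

Sorted (ascending): 2, 3, 10, 12, 14, 15, 22, 29, 29, 31, 43, 51
The 2 values of 29 occupy positions 8–9 → average rank (8+9)/2 = 8.5.
Lia has value 29 min → rank 8.5.

8.5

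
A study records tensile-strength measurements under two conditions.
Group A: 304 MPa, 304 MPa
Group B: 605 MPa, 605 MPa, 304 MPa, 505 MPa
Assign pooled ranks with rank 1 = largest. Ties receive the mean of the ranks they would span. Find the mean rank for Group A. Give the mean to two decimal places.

5.00

Sorted (descending): 605, 605, 505, 304, 304, 304
The 2 values of 605 occupy positions 1–2 → average rank (1+2)/2 = 1.5.
The 3 values of 304 occupy positions 4–6 → average rank 5.
Group A values → pooled ranks: 304→5, 304→5
Mean rank = (5 + 5) / 2 = 5.00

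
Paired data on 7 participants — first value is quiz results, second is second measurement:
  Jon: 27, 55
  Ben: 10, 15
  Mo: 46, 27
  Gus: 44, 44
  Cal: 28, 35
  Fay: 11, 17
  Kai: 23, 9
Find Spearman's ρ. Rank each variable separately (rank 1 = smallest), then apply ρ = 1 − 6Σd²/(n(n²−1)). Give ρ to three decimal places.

0.571

Ranks of variable 1: 4, 1, 7, 6, 5, 2, 3
Ranks of variable 2: 7, 2, 4, 6, 5, 3, 1
d = r₁ − r₂: -3, -1, 3, 0, 0, -1, 2
d²: 9, 1, 9, 0, 0, 1, 4; Σd² = 24
ρ = 1 − 6·24/(7·48) = 1 − 144/336 = 0.571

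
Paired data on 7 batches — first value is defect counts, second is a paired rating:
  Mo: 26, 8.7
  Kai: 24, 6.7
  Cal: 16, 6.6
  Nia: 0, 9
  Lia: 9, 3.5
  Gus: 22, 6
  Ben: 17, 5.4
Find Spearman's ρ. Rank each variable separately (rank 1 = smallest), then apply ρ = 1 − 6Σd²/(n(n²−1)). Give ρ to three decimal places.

0.143

Ranks of variable 1: 7, 6, 3, 1, 2, 5, 4
Ranks of variable 2: 6, 5, 4, 7, 1, 3, 2
d = r₁ − r₂: 1, 1, -1, -6, 1, 2, 2
d²: 1, 1, 1, 36, 1, 4, 4; Σd² = 48
ρ = 1 − 6·48/(7·48) = 1 − 288/336 = 0.143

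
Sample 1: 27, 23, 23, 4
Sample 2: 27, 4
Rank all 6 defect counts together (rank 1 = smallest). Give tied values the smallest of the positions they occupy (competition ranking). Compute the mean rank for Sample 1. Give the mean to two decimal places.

3.00

Sorted (ascending): 4, 4, 23, 23, 27, 27
The 2 values of 4 occupy positions 1–2 → each gets rank 1.
The 2 values of 23 occupy positions 3–4 → each gets rank 3.
The 2 values of 27 occupy positions 5–6 → each gets rank 5.
Sample 1 values → pooled ranks: 27→5, 23→3, 23→3, 4→1
Mean rank = (5 + 3 + 3 + 1) / 4 = 3.00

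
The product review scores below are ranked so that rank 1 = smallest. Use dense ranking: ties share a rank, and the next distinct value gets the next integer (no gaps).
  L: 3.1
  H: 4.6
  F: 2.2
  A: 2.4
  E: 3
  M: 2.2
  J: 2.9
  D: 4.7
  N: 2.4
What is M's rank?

1

Sorted (ascending): 2.2, 2.2, 2.4, 2.4, 2.9, 3, 3.1, 4.6, 4.7
The 2 values of 2.2 share dense rank 1.
The 2 values of 2.4 share dense rank 2.
Remaining distinct values take the next consecutive integers.
M has value 2.2 → rank 1.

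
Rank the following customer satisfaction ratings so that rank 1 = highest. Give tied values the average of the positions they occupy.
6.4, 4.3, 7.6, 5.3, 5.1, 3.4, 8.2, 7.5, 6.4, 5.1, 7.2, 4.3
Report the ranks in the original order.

Sorted (descending): 8.2, 7.6, 7.5, 7.2, 6.4, 6.4, 5.3, 5.1, 5.1, 4.3, 4.3, 3.4
The 2 values of 6.4 occupy positions 5–6 → average rank (5+6)/2 = 5.5.
The 2 values of 5.1 occupy positions 8–9 → average rank (8+9)/2 = 8.5.
The 2 values of 4.3 occupy positions 10–11 → average rank (10+11)/2 = 10.5.

5.5, 10.5, 2, 7, 8.5, 12, 1, 3, 5.5, 8.5, 4, 10.5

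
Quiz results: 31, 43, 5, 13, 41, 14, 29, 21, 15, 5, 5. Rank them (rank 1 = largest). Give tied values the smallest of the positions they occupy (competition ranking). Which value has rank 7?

14

Sorted (descending): 43, 41, 31, 29, 21, 15, 14, 13, 5, 5, 5
The 3 values of 5 occupy positions 9–11 → each gets rank 9.
Rank 7 → value 14.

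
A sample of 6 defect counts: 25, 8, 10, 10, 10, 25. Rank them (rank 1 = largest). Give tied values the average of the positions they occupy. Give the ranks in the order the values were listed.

1.5, 6, 4, 4, 4, 1.5

Sorted (descending): 25, 25, 10, 10, 10, 8
The 2 values of 25 occupy positions 1–2 → average rank (1+2)/2 = 1.5.
The 3 values of 10 occupy positions 3–5 → average rank 4.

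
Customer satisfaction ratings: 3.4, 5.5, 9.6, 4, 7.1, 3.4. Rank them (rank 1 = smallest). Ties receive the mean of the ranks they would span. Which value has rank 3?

4

Sorted (ascending): 3.4, 3.4, 4, 5.5, 7.1, 9.6
The 2 values of 3.4 occupy positions 1–2 → average rank (1+2)/2 = 1.5.
Rank 3 → value 4.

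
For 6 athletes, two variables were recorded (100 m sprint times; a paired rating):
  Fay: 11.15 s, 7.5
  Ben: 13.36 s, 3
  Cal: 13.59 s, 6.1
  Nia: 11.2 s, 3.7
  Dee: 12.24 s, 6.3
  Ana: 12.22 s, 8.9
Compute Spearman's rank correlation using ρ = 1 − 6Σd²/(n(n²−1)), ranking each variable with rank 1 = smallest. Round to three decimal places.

Ranks of variable 1: 1, 5, 6, 2, 4, 3
Ranks of variable 2: 5, 1, 3, 2, 4, 6
d = r₁ − r₂: -4, 4, 3, 0, 0, -3
d²: 16, 16, 9, 0, 0, 9; Σd² = 50
ρ = 1 − 6·50/(6·35) = 1 − 300/210 = -0.429

-0.429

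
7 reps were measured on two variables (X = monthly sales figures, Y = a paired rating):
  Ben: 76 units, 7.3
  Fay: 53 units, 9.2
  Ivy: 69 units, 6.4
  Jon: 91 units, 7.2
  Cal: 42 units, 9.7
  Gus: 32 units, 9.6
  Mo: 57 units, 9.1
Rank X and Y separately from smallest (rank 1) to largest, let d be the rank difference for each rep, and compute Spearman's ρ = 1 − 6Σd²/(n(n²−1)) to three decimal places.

Ranks of variable 1: 6, 3, 5, 7, 2, 1, 4
Ranks of variable 2: 3, 5, 1, 2, 7, 6, 4
d = r₁ − r₂: 3, -2, 4, 5, -5, -5, 0
d²: 9, 4, 16, 25, 25, 25, 0; Σd² = 104
ρ = 1 − 6·104/(7·48) = 1 − 624/336 = -0.857

-0.857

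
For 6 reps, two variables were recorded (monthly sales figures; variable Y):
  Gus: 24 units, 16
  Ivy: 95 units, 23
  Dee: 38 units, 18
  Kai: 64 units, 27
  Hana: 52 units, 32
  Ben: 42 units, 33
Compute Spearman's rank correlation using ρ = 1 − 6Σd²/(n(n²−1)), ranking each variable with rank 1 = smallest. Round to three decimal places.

Ranks of variable 1: 1, 6, 2, 5, 4, 3
Ranks of variable 2: 1, 3, 2, 4, 5, 6
d = r₁ − r₂: 0, 3, 0, 1, -1, -3
d²: 0, 9, 0, 1, 1, 9; Σd² = 20
ρ = 1 − 6·20/(6·35) = 1 − 120/210 = 0.429

0.429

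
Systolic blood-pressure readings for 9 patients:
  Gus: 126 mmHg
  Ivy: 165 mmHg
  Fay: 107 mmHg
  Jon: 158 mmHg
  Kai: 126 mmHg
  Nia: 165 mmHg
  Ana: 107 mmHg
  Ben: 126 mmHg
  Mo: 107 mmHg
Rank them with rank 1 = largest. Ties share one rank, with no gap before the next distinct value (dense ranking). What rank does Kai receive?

Sorted (descending): 165, 165, 158, 126, 126, 126, 107, 107, 107
The 2 values of 165 share dense rank 1.
The 3 values of 126 share dense rank 3.
The 3 values of 107 share dense rank 4.
Remaining distinct values take the next consecutive integers.
Kai has value 126 mmHg → rank 3.

3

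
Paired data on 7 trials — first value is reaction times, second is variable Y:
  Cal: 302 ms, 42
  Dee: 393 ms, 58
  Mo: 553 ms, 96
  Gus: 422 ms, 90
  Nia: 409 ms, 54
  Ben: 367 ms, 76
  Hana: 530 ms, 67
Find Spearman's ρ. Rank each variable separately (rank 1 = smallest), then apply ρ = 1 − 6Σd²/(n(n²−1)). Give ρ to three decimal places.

0.679

Ranks of variable 1: 1, 3, 7, 5, 4, 2, 6
Ranks of variable 2: 1, 3, 7, 6, 2, 5, 4
d = r₁ − r₂: 0, 0, 0, -1, 2, -3, 2
d²: 0, 0, 0, 1, 4, 9, 4; Σd² = 18
ρ = 1 − 6·18/(7·48) = 1 − 108/336 = 0.679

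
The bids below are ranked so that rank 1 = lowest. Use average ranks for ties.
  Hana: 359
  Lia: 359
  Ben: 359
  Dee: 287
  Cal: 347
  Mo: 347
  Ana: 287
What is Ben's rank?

Sorted (ascending): 287, 287, 347, 347, 359, 359, 359
The 2 values of 287 occupy positions 1–2 → average rank (1+2)/2 = 1.5.
The 2 values of 347 occupy positions 3–4 → average rank (3+4)/2 = 3.5.
The 3 values of 359 occupy positions 5–7 → average rank 6.
Ben has value 359 → rank 6.

6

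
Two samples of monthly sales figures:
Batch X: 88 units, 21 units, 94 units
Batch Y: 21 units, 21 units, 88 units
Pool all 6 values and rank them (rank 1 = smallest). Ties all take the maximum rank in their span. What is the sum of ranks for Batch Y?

Sorted (ascending): 21, 21, 21, 88, 88, 94
The 3 values of 21 occupy positions 1–3 → each gets rank 3.
The 2 values of 88 occupy positions 4–5 → each gets rank 5.
Batch Y values → pooled ranks: 21→3, 21→3, 88→5
Rank sum = 3 + 3 + 5 = 11

11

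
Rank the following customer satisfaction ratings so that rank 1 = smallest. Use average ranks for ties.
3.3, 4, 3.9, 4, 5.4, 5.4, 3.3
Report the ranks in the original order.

1.5, 4.5, 3, 4.5, 6.5, 6.5, 1.5

Sorted (ascending): 3.3, 3.3, 3.9, 4, 4, 5.4, 5.4
The 2 values of 3.3 occupy positions 1–2 → average rank (1+2)/2 = 1.5.
The 2 values of 4 occupy positions 4–5 → average rank (4+5)/2 = 4.5.
The 2 values of 5.4 occupy positions 6–7 → average rank (6+7)/2 = 6.5.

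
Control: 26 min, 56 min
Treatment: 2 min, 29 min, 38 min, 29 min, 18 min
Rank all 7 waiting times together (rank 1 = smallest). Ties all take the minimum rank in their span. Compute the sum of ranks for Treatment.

Sorted (ascending): 2, 18, 26, 29, 29, 38, 56
The 2 values of 29 occupy positions 4–5 → each gets rank 4.
Treatment values → pooled ranks: 2→1, 29→4, 38→6, 29→4, 18→2
Rank sum = 1 + 4 + 6 + 4 + 2 = 17

17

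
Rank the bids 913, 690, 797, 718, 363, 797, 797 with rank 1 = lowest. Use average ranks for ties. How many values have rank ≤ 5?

6

Sorted (ascending): 363, 690, 718, 797, 797, 797, 913
The 3 values of 797 occupy positions 4–6 → average rank 5.
Ranks ≤ 5: {1, 2, 3, 5, 5, 5} → 6 values.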